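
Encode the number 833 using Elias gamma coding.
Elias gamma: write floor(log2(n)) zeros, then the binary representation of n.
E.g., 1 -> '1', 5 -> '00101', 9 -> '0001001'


num_bits = floor(log2(833)) + 1 = 10
leading_zeros = num_bits - 1 = 9
binary(833) = 1101000001

Elias gamma(833) = '000000000' + '1101000001' = 0000000001101000001 (19 bits)


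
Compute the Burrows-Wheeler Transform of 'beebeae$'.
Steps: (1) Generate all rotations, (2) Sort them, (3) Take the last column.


Rotations (sorted):
  0: $beebeae -> last char: e
  1: ae$beebe -> last char: e
  2: beae$bee -> last char: e
  3: beebeae$ -> last char: $
  4: e$beebea -> last char: a
  5: eae$beeb -> last char: b
  6: ebeae$be -> last char: e
  7: eebeae$b -> last char: b


BWT = eee$abeb


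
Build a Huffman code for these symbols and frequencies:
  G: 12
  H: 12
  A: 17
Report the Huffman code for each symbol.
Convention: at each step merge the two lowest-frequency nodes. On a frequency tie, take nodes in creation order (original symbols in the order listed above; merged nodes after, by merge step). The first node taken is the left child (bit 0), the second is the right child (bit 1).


Huffman tree construction:
Step 1: Merge G(12) + H(12) = 24
Step 2: Merge A(17) + (G+H)(24) = 41
Read each symbol's code off the tree from the root (left child = 0, right child = 1).

Codes:
  G: 10 (length 2)
  H: 11 (length 2)
  A: 0 (length 1)
Average code length: 65/41 = 1.5854 bits/symbol


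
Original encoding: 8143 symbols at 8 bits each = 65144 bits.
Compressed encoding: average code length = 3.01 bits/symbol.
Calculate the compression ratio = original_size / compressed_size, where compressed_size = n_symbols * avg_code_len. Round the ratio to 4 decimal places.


original_size = n_symbols * orig_bits = 8143 * 8 = 65144 bits
compressed_size = n_symbols * avg_code_len = 8143 * 3.01 = 24510.43 bits
ratio = original_size / compressed_size = 65144 / 24510.43 = 2.6578

Compression ratio = 2.6578


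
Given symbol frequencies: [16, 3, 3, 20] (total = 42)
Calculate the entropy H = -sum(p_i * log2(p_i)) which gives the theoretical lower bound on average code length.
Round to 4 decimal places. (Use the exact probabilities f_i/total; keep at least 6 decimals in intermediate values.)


Per-symbol terms -p_i * log2(p_i) with p_i = f_i/42:
  p = 16/42 = 0.380952: log2(p) = -1.392317, -p*log2(p) = 0.530407
  p = 3/42 = 0.071429: log2(p) = -3.807355, -p*log2(p) = 0.271954
  p = 3/42 = 0.071429: log2(p) = -3.807355, -p*log2(p) = 0.271954
  p = 20/42 = 0.476190: log2(p) = -1.070389, -p*log2(p) = 0.509709
H = 0.530407 + 0.271954 + 0.271954 + 0.509709 = 1.584024

H = 1.584 bits/symbol


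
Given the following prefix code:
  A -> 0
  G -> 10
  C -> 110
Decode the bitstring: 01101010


Decoding step by step:
Bits 0 -> A
Bits 110 -> C
Bits 10 -> G
Bits 10 -> G


Decoded message: ACGG


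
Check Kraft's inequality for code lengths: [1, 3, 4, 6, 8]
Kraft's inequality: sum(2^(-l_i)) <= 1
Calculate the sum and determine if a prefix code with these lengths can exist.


Sum = 2^(-1) + 2^(-3) + 2^(-4) + 2^(-6) + 2^(-8)
    = 0.5 + 0.125 + 0.0625 + 0.015625 + 0.00390625
    = 181/256 = 0.70703125
Since 0.70703125 <= 1, Kraft's inequality IS satisfied.
A prefix code with these lengths CAN exist.

Kraft sum = 0.70703125. Satisfied.


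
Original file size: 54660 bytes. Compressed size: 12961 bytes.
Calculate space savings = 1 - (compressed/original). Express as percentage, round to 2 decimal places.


ratio = compressed/original = 12961/54660 = 0.23712
savings = 1 - ratio = 1 - 0.23712 = 0.76288
as a percentage: 0.76288 * 100 = 76.29%

Space savings = 1 - 12961/54660 = 76.29%


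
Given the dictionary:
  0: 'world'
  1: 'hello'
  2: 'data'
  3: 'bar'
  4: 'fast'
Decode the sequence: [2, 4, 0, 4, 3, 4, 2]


Look up each index in the dictionary:
  2 -> 'data'
  4 -> 'fast'
  0 -> 'world'
  4 -> 'fast'
  3 -> 'bar'
  4 -> 'fast'
  2 -> 'data'

Decoded: "data fast world fast bar fast data"


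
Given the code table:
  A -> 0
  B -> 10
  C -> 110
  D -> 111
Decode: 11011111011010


Decoding:
110 -> C
111 -> D
110 -> C
110 -> C
10 -> B


Result: CDCCB


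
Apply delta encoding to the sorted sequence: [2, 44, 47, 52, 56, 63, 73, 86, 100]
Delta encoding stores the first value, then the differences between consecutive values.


First value: 2
Deltas:
  44 - 2 = 42
  47 - 44 = 3
  52 - 47 = 5
  56 - 52 = 4
  63 - 56 = 7
  73 - 63 = 10
  86 - 73 = 13
  100 - 86 = 14


Delta encoded: [2, 42, 3, 5, 4, 7, 10, 13, 14]


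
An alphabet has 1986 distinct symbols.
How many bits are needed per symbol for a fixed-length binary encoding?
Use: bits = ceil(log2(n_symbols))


log2(1986) = 10.9556
Bracket: 2^10 = 1024 < 1986 <= 2^11 = 2048
So ceil(log2(1986)) = 11

bits = ceil(log2(1986)) = ceil(10.9556) = 11 bits


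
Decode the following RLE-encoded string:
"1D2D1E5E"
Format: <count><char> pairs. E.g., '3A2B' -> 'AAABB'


Expanding each <count><char> pair:
  1D -> 'D'
  2D -> 'DD'
  1E -> 'E'
  5E -> 'EEEEE'

Decoded = DDDEEEEEE


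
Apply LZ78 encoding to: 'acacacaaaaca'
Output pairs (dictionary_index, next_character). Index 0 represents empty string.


LZ78 encoding steps:
Dictionary: {0: ''}
Step 1: w='' (idx 0), next='a' -> output (0, 'a'), add 'a' as idx 1
Step 2: w='' (idx 0), next='c' -> output (0, 'c'), add 'c' as idx 2
Step 3: w='a' (idx 1), next='c' -> output (1, 'c'), add 'ac' as idx 3
Step 4: w='ac' (idx 3), next='a' -> output (3, 'a'), add 'aca' as idx 4
Step 5: w='a' (idx 1), next='a' -> output (1, 'a'), add 'aa' as idx 5
Step 6: w='aca' (idx 4), end of input -> output (4, '')


Encoded: [(0, 'a'), (0, 'c'), (1, 'c'), (3, 'a'), (1, 'a'), (4, '')]


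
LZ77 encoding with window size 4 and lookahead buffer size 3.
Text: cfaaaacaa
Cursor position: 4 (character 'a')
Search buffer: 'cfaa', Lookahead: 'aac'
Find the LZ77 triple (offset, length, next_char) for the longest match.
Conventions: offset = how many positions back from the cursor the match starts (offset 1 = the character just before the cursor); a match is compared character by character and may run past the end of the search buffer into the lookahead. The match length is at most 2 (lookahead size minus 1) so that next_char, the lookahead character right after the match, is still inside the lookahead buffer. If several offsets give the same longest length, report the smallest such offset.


Try each offset into the search buffer:
  offset=1 (pos 3, char 'a'): match length 2
  offset=2 (pos 2, char 'a'): match length 2
  offset=3 (pos 1, char 'f'): match length 0
  offset=4 (pos 0, char 'c'): match length 0
Longest match has length 2, found at offsets 1, 2; take the smallest, offset 1.
next_char = character at position 4 + 2 = 6 -> 'c'

Best match: offset=1, length=2 (matching 'aa' starting at position 3)
LZ77 triple: (1, 2, 'c')


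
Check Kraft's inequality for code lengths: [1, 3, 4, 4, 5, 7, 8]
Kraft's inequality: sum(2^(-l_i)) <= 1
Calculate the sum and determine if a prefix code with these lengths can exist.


Sum = 2^(-1) + 2^(-3) + 2^(-4) + 2^(-4) + 2^(-5) + 2^(-7) + 2^(-8)
    = 0.5 + 0.125 + 0.0625 + 0.0625 + 0.03125 + 0.0078125 + 0.00390625
    = 203/256 = 0.79296875
Since 0.79296875 <= 1, Kraft's inequality IS satisfied.
A prefix code with these lengths CAN exist.

Kraft sum = 0.79296875. Satisfied.


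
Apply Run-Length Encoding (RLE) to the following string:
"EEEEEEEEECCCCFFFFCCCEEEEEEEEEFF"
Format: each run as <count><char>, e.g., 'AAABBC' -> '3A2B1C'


Scanning runs left to right:
  i=0: run of 'E' x 9 -> '9E'
  i=9: run of 'C' x 4 -> '4C'
  i=13: run of 'F' x 4 -> '4F'
  i=17: run of 'C' x 3 -> '3C'
  i=20: run of 'E' x 9 -> '9E'
  i=29: run of 'F' x 2 -> '2F'

RLE = 9E4C4F3C9E2F


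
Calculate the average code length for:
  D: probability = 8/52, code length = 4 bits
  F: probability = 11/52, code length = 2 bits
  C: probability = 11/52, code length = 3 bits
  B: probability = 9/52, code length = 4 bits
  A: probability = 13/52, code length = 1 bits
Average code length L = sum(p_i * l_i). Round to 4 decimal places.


Weighted contributions p_i * l_i:
  D: (8/52) * 4 = 32/52
  F: (11/52) * 2 = 22/52
  C: (11/52) * 3 = 33/52
  B: (9/52) * 4 = 36/52
  A: (13/52) * 1 = 13/52
Sum = (32 + 22 + 33 + 36 + 13)/52 = 136/52

L = 136/52 = 2.6154 bits/symbol


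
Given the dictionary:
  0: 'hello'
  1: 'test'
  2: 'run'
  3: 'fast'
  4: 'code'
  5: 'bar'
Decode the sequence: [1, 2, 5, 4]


Look up each index in the dictionary:
  1 -> 'test'
  2 -> 'run'
  5 -> 'bar'
  4 -> 'code'

Decoded: "test run bar code"


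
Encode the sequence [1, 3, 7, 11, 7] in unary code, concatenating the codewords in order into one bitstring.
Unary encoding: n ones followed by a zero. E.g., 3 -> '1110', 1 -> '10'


Encode each number as n ones followed by a terminating 0:
  1 -> 10 (2 bits)
  3 -> 1110 (4 bits)
  7 -> 11111110 (8 bits)
  11 -> 111111111110 (12 bits)
  7 -> 11111110 (8 bits)
Total length = 2 + 4 + 8 + 12 + 8 = 34 bits.

Unary([1, 3, 7, 11, 7]) = 1011101111111011111111111011111110 (34 bits)


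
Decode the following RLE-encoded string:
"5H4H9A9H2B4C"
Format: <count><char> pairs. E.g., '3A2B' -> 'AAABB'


Expanding each <count><char> pair:
  5H -> 'HHHHH'
  4H -> 'HHHH'
  9A -> 'AAAAAAAAA'
  9H -> 'HHHHHHHHH'
  2B -> 'BB'
  4C -> 'CCCC'

Decoded = HHHHHHHHHAAAAAAAAAHHHHHHHHHBBCCCC


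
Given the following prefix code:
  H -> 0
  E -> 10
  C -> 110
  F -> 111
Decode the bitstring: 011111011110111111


Decoding step by step:
Bits 0 -> H
Bits 111 -> F
Bits 110 -> C
Bits 111 -> F
Bits 10 -> E
Bits 111 -> F
Bits 111 -> F


Decoded message: HFCFEFF


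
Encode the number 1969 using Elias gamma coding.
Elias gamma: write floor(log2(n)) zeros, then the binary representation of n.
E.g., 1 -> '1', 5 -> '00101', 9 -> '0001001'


num_bits = floor(log2(1969)) + 1 = 11
leading_zeros = num_bits - 1 = 10
binary(1969) = 11110110001

Elias gamma(1969) = '0000000000' + '11110110001' = 000000000011110110001 (21 bits)


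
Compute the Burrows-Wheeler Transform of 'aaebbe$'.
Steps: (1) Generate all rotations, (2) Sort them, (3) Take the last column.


Rotations (sorted):
  0: $aaebbe -> last char: e
  1: aaebbe$ -> last char: $
  2: aebbe$a -> last char: a
  3: bbe$aae -> last char: e
  4: be$aaeb -> last char: b
  5: e$aaebb -> last char: b
  6: ebbe$aa -> last char: a


BWT = e$aebba


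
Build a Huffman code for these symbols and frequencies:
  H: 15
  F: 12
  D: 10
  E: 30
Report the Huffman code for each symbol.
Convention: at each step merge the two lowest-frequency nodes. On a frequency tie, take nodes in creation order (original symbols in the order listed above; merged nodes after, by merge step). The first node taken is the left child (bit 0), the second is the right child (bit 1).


Huffman tree construction:
Step 1: Merge D(10) + F(12) = 22
Step 2: Merge H(15) + (D+F)(22) = 37
Step 3: Merge E(30) + (H+(D+F))(37) = 67
Read each symbol's code off the tree from the root (left child = 0, right child = 1).

Codes:
  H: 10 (length 2)
  F: 111 (length 3)
  D: 110 (length 3)
  E: 0 (length 1)
Average code length: 126/67 = 1.8806 bits/symbol


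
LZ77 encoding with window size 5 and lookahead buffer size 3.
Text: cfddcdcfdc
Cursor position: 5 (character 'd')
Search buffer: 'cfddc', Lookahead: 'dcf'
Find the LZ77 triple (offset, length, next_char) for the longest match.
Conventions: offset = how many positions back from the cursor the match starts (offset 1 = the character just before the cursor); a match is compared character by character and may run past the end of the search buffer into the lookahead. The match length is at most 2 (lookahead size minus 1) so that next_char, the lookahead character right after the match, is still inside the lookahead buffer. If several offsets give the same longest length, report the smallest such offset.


Try each offset into the search buffer:
  offset=1 (pos 4, char 'c'): match length 0
  offset=2 (pos 3, char 'd'): match length 2
  offset=3 (pos 2, char 'd'): match length 1
  offset=4 (pos 1, char 'f'): match length 0
  offset=5 (pos 0, char 'c'): match length 0
Longest match has length 2 at offset 2.
next_char = character at position 5 + 2 = 7 -> 'f'

Best match: offset=2, length=2 (matching 'dc' starting at position 3)
LZ77 triple: (2, 2, 'f')


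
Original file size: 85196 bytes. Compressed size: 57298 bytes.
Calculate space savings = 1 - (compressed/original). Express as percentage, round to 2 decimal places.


ratio = compressed/original = 57298/85196 = 0.672543
savings = 1 - ratio = 1 - 0.672543 = 0.327457
as a percentage: 0.327457 * 100 = 32.75%

Space savings = 1 - 57298/85196 = 32.75%


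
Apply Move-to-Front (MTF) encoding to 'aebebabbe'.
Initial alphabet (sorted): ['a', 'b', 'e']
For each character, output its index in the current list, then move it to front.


MTF encoding:
'a': index 0 in ['a', 'b', 'e'] -> ['a', 'b', 'e']
'e': index 2 in ['a', 'b', 'e'] -> ['e', 'a', 'b']
'b': index 2 in ['e', 'a', 'b'] -> ['b', 'e', 'a']
'e': index 1 in ['b', 'e', 'a'] -> ['e', 'b', 'a']
'b': index 1 in ['e', 'b', 'a'] -> ['b', 'e', 'a']
'a': index 2 in ['b', 'e', 'a'] -> ['a', 'b', 'e']
'b': index 1 in ['a', 'b', 'e'] -> ['b', 'a', 'e']
'b': index 0 in ['b', 'a', 'e'] -> ['b', 'a', 'e']
'e': index 2 in ['b', 'a', 'e'] -> ['e', 'b', 'a']


Output: [0, 2, 2, 1, 1, 2, 1, 0, 2]


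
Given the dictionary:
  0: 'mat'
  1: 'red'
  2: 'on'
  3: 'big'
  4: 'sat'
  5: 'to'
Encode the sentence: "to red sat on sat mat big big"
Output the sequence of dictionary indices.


Look up each word in the dictionary:
  'to' -> 5
  'red' -> 1
  'sat' -> 4
  'on' -> 2
  'sat' -> 4
  'mat' -> 0
  'big' -> 3
  'big' -> 3

Encoded: [5, 1, 4, 2, 4, 0, 3, 3]


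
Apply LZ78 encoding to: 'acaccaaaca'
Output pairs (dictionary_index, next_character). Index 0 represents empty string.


LZ78 encoding steps:
Dictionary: {0: ''}
Step 1: w='' (idx 0), next='a' -> output (0, 'a'), add 'a' as idx 1
Step 2: w='' (idx 0), next='c' -> output (0, 'c'), add 'c' as idx 2
Step 3: w='a' (idx 1), next='c' -> output (1, 'c'), add 'ac' as idx 3
Step 4: w='c' (idx 2), next='a' -> output (2, 'a'), add 'ca' as idx 4
Step 5: w='a' (idx 1), next='a' -> output (1, 'a'), add 'aa' as idx 5
Step 6: w='ca' (idx 4), end of input -> output (4, '')


Encoded: [(0, 'a'), (0, 'c'), (1, 'c'), (2, 'a'), (1, 'a'), (4, '')]


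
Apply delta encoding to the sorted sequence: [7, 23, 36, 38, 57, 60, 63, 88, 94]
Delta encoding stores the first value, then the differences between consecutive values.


First value: 7
Deltas:
  23 - 7 = 16
  36 - 23 = 13
  38 - 36 = 2
  57 - 38 = 19
  60 - 57 = 3
  63 - 60 = 3
  88 - 63 = 25
  94 - 88 = 6


Delta encoded: [7, 16, 13, 2, 19, 3, 3, 25, 6]


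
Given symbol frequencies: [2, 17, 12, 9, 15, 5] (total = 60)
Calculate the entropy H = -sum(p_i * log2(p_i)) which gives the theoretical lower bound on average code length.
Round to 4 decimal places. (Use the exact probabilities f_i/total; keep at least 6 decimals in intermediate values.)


Per-symbol terms -p_i * log2(p_i) with p_i = f_i/60:
  p = 2/60 = 0.033333: log2(p) = -4.906891, -p*log2(p) = 0.163563
  p = 17/60 = 0.283333: log2(p) = -1.819428, -p*log2(p) = 0.515505
  p = 12/60 = 0.200000: log2(p) = -2.321928, -p*log2(p) = 0.464386
  p = 9/60 = 0.150000: log2(p) = -2.736966, -p*log2(p) = 0.410545
  p = 15/60 = 0.250000: log2(p) = -2.000000, -p*log2(p) = 0.500000
  p = 5/60 = 0.083333: log2(p) = -3.584963, -p*log2(p) = 0.298747
H = 0.163563 + 0.515505 + 0.464386 + 0.410545 + 0.500000 + 0.298747 = 2.352746

H = 2.3527 bits/symbol


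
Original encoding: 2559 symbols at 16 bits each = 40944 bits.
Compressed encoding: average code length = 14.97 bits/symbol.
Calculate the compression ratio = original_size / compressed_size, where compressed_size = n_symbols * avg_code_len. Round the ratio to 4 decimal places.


original_size = n_symbols * orig_bits = 2559 * 16 = 40944 bits
compressed_size = n_symbols * avg_code_len = 2559 * 14.97 = 38308.23 bits
ratio = original_size / compressed_size = 40944 / 38308.23 = 1.0688

Compression ratio = 1.0688


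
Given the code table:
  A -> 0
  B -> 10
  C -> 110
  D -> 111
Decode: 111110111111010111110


Decoding:
111 -> D
110 -> C
111 -> D
111 -> D
0 -> A
10 -> B
111 -> D
110 -> C


Result: DCDDABDC


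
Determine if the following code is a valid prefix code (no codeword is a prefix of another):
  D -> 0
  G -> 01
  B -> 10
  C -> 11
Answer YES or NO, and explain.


Checking each pair (does one codeword prefix another?):
  D='0' vs G='01': prefix -- VIOLATION

NO -- this is NOT a valid prefix code. D (0) is a prefix of G (01).


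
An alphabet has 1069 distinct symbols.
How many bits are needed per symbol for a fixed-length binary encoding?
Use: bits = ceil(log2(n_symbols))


log2(1069) = 10.062
Bracket: 2^10 = 1024 < 1069 <= 2^11 = 2048
So ceil(log2(1069)) = 11

bits = ceil(log2(1069)) = ceil(10.062) = 11 bits


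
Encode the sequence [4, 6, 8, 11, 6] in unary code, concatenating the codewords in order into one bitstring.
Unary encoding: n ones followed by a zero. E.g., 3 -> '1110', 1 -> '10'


Encode each number as n ones followed by a terminating 0:
  4 -> 11110 (5 bits)
  6 -> 1111110 (7 bits)
  8 -> 111111110 (9 bits)
  11 -> 111111111110 (12 bits)
  6 -> 1111110 (7 bits)
Total length = 5 + 7 + 9 + 12 + 7 = 40 bits.

Unary([4, 6, 8, 11, 6]) = 1111011111101111111101111111111101111110 (40 bits)


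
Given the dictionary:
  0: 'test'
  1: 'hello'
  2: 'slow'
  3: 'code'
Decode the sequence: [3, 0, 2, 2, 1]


Look up each index in the dictionary:
  3 -> 'code'
  0 -> 'test'
  2 -> 'slow'
  2 -> 'slow'
  1 -> 'hello'

Decoded: "code test slow slow hello"


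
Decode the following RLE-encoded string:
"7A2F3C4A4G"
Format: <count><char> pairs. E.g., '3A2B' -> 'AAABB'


Expanding each <count><char> pair:
  7A -> 'AAAAAAA'
  2F -> 'FF'
  3C -> 'CCC'
  4A -> 'AAAA'
  4G -> 'GGGG'

Decoded = AAAAAAAFFCCCAAAAGGGG


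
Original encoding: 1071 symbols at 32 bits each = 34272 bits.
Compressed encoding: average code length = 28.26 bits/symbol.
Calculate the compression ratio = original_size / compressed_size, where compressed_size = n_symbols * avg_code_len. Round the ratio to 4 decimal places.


original_size = n_symbols * orig_bits = 1071 * 32 = 34272 bits
compressed_size = n_symbols * avg_code_len = 1071 * 28.26 = 30266.46 bits
ratio = original_size / compressed_size = 34272 / 30266.46 = 1.1323

Compression ratio = 1.1323


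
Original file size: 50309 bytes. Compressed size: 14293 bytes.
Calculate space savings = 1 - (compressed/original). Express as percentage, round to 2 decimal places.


ratio = compressed/original = 14293/50309 = 0.284104
savings = 1 - ratio = 1 - 0.284104 = 0.715896
as a percentage: 0.715896 * 100 = 71.59%

Space savings = 1 - 14293/50309 = 71.59%


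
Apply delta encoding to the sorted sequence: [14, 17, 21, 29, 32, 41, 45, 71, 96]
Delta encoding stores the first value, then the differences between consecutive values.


First value: 14
Deltas:
  17 - 14 = 3
  21 - 17 = 4
  29 - 21 = 8
  32 - 29 = 3
  41 - 32 = 9
  45 - 41 = 4
  71 - 45 = 26
  96 - 71 = 25


Delta encoded: [14, 3, 4, 8, 3, 9, 4, 26, 25]


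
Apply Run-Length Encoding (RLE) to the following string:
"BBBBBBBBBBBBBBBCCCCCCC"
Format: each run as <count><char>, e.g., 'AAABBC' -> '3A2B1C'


Scanning runs left to right:
  i=0: run of 'B' x 15 -> '15B'
  i=15: run of 'C' x 7 -> '7C'

RLE = 15B7C


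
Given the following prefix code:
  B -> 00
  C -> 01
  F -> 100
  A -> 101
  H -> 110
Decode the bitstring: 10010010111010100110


Decoding step by step:
Bits 100 -> F
Bits 100 -> F
Bits 101 -> A
Bits 110 -> H
Bits 101 -> A
Bits 00 -> B
Bits 110 -> H


Decoded message: FFAHABH


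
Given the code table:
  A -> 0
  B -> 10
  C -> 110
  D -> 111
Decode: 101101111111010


Decoding:
10 -> B
110 -> C
111 -> D
111 -> D
10 -> B
10 -> B


Result: BCDDBB


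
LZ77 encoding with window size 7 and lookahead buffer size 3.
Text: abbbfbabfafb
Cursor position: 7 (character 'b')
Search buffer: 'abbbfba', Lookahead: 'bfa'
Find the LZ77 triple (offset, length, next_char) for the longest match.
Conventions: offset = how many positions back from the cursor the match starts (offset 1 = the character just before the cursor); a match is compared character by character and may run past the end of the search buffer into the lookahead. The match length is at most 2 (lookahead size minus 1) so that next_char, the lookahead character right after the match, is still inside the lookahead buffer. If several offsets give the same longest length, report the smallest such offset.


Try each offset into the search buffer:
  offset=1 (pos 6, char 'a'): match length 0
  offset=2 (pos 5, char 'b'): match length 1
  offset=3 (pos 4, char 'f'): match length 0
  offset=4 (pos 3, char 'b'): match length 2
  offset=5 (pos 2, char 'b'): match length 1
  offset=6 (pos 1, char 'b'): match length 1
  offset=7 (pos 0, char 'a'): match length 0
Longest match has length 2 at offset 4.
next_char = character at position 7 + 2 = 9 -> 'a'

Best match: offset=4, length=2 (matching 'bf' starting at position 3)
LZ77 triple: (4, 2, 'a')


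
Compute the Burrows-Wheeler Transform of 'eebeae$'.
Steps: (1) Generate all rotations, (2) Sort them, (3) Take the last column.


Rotations (sorted):
  0: $eebeae -> last char: e
  1: ae$eebe -> last char: e
  2: beae$ee -> last char: e
  3: e$eebea -> last char: a
  4: eae$eeb -> last char: b
  5: ebeae$e -> last char: e
  6: eebeae$ -> last char: $


BWT = eeeabe$


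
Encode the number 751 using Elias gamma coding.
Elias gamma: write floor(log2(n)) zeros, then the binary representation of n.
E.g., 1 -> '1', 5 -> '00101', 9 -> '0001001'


num_bits = floor(log2(751)) + 1 = 10
leading_zeros = num_bits - 1 = 9
binary(751) = 1011101111

Elias gamma(751) = '000000000' + '1011101111' = 0000000001011101111 (19 bits)


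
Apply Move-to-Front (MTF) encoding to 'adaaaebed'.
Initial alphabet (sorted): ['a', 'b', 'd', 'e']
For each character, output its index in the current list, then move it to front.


MTF encoding:
'a': index 0 in ['a', 'b', 'd', 'e'] -> ['a', 'b', 'd', 'e']
'd': index 2 in ['a', 'b', 'd', 'e'] -> ['d', 'a', 'b', 'e']
'a': index 1 in ['d', 'a', 'b', 'e'] -> ['a', 'd', 'b', 'e']
'a': index 0 in ['a', 'd', 'b', 'e'] -> ['a', 'd', 'b', 'e']
'a': index 0 in ['a', 'd', 'b', 'e'] -> ['a', 'd', 'b', 'e']
'e': index 3 in ['a', 'd', 'b', 'e'] -> ['e', 'a', 'd', 'b']
'b': index 3 in ['e', 'a', 'd', 'b'] -> ['b', 'e', 'a', 'd']
'e': index 1 in ['b', 'e', 'a', 'd'] -> ['e', 'b', 'a', 'd']
'd': index 3 in ['e', 'b', 'a', 'd'] -> ['d', 'e', 'b', 'a']


Output: [0, 2, 1, 0, 0, 3, 3, 1, 3]


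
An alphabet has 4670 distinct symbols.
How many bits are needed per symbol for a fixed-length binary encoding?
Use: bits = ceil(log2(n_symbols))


log2(4670) = 12.1892
Bracket: 2^12 = 4096 < 4670 <= 2^13 = 8192
So ceil(log2(4670)) = 13

bits = ceil(log2(4670)) = ceil(12.1892) = 13 bits


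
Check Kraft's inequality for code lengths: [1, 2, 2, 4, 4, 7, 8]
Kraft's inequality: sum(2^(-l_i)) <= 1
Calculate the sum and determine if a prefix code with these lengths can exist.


Sum = 2^(-1) + 2^(-2) + 2^(-2) + 2^(-4) + 2^(-4) + 2^(-7) + 2^(-8)
    = 0.5 + 0.25 + 0.25 + 0.0625 + 0.0625 + 0.0078125 + 0.00390625
    = 291/256 = 1.13671875
Since 1.13671875 > 1, Kraft's inequality is NOT satisfied.
A prefix code with these lengths CANNOT exist.

Kraft sum = 1.13671875. Not satisfied.


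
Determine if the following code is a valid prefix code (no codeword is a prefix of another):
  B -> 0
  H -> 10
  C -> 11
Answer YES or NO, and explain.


Checking each pair (does one codeword prefix another?):
  B='0' vs H='10': no prefix
  B='0' vs C='11': no prefix
  H='10' vs B='0': no prefix
  H='10' vs C='11': no prefix
  C='11' vs B='0': no prefix
  C='11' vs H='10': no prefix
No violation found over all pairs.

YES -- this is a valid prefix code. No codeword is a prefix of any other codeword.


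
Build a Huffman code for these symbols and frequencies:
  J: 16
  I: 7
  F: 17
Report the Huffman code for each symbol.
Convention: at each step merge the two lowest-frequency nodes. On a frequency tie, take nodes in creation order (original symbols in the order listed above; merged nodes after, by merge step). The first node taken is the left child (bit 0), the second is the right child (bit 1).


Huffman tree construction:
Step 1: Merge I(7) + J(16) = 23
Step 2: Merge F(17) + (I+J)(23) = 40
Read each symbol's code off the tree from the root (left child = 0, right child = 1).

Codes:
  J: 11 (length 2)
  I: 10 (length 2)
  F: 0 (length 1)
Average code length: 63/40 = 1.5750 bits/symbol


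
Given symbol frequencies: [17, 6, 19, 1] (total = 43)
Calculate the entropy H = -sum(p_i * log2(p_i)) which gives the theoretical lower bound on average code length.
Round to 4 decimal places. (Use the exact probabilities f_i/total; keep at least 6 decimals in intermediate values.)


Per-symbol terms -p_i * log2(p_i) with p_i = f_i/43:
  p = 17/43 = 0.395349: log2(p) = -1.338802, -p*log2(p) = 0.529294
  p = 6/43 = 0.139535: log2(p) = -2.841302, -p*log2(p) = 0.396461
  p = 19/43 = 0.441860: log2(p) = -1.178337, -p*log2(p) = 0.520661
  p = 1/43 = 0.023256: log2(p) = -5.426265, -p*log2(p) = 0.126192
H = 0.529294 + 0.396461 + 0.520661 + 0.126192 = 1.572608

H = 1.5726 bits/symbol


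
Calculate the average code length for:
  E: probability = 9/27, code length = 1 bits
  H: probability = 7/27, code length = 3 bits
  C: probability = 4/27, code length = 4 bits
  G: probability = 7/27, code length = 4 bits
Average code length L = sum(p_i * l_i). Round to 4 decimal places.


Weighted contributions p_i * l_i:
  E: (9/27) * 1 = 9/27
  H: (7/27) * 3 = 21/27
  C: (4/27) * 4 = 16/27
  G: (7/27) * 4 = 28/27
Sum = (9 + 21 + 16 + 28)/27 = 74/27

L = 74/27 = 2.7407 bits/symbol


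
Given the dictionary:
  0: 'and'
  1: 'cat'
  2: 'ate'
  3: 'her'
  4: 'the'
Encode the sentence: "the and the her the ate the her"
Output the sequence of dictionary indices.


Look up each word in the dictionary:
  'the' -> 4
  'and' -> 0
  'the' -> 4
  'her' -> 3
  'the' -> 4
  'ate' -> 2
  'the' -> 4
  'her' -> 3

Encoded: [4, 0, 4, 3, 4, 2, 4, 3]


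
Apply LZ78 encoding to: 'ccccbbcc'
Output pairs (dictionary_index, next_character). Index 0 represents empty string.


LZ78 encoding steps:
Dictionary: {0: ''}
Step 1: w='' (idx 0), next='c' -> output (0, 'c'), add 'c' as idx 1
Step 2: w='c' (idx 1), next='c' -> output (1, 'c'), add 'cc' as idx 2
Step 3: w='c' (idx 1), next='b' -> output (1, 'b'), add 'cb' as idx 3
Step 4: w='' (idx 0), next='b' -> output (0, 'b'), add 'b' as idx 4
Step 5: w='cc' (idx 2), end of input -> output (2, '')


Encoded: [(0, 'c'), (1, 'c'), (1, 'b'), (0, 'b'), (2, '')]


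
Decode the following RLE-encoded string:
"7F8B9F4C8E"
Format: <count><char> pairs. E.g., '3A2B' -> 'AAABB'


Expanding each <count><char> pair:
  7F -> 'FFFFFFF'
  8B -> 'BBBBBBBB'
  9F -> 'FFFFFFFFF'
  4C -> 'CCCC'
  8E -> 'EEEEEEEE'

Decoded = FFFFFFFBBBBBBBBFFFFFFFFFCCCCEEEEEEEE


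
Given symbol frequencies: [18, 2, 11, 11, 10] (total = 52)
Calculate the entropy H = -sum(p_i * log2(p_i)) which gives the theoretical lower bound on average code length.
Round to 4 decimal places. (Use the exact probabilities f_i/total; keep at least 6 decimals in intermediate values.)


Per-symbol terms -p_i * log2(p_i) with p_i = f_i/52:
  p = 18/52 = 0.346154: log2(p) = -1.530515, -p*log2(p) = 0.529794
  p = 2/52 = 0.038462: log2(p) = -4.700440, -p*log2(p) = 0.180786
  p = 11/52 = 0.211538: log2(p) = -2.241008, -p*log2(p) = 0.474059
  p = 11/52 = 0.211538: log2(p) = -2.241008, -p*log2(p) = 0.474059
  p = 10/52 = 0.192308: log2(p) = -2.378512, -p*log2(p) = 0.457406
H = 0.529794 + 0.180786 + 0.474059 + 0.474059 + 0.457406 = 2.116104

H = 2.1161 bits/symbol


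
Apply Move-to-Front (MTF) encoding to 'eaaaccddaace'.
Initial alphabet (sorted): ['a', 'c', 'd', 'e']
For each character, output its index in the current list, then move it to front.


MTF encoding:
'e': index 3 in ['a', 'c', 'd', 'e'] -> ['e', 'a', 'c', 'd']
'a': index 1 in ['e', 'a', 'c', 'd'] -> ['a', 'e', 'c', 'd']
'a': index 0 in ['a', 'e', 'c', 'd'] -> ['a', 'e', 'c', 'd']
'a': index 0 in ['a', 'e', 'c', 'd'] -> ['a', 'e', 'c', 'd']
'c': index 2 in ['a', 'e', 'c', 'd'] -> ['c', 'a', 'e', 'd']
'c': index 0 in ['c', 'a', 'e', 'd'] -> ['c', 'a', 'e', 'd']
'd': index 3 in ['c', 'a', 'e', 'd'] -> ['d', 'c', 'a', 'e']
'd': index 0 in ['d', 'c', 'a', 'e'] -> ['d', 'c', 'a', 'e']
'a': index 2 in ['d', 'c', 'a', 'e'] -> ['a', 'd', 'c', 'e']
'a': index 0 in ['a', 'd', 'c', 'e'] -> ['a', 'd', 'c', 'e']
'c': index 2 in ['a', 'd', 'c', 'e'] -> ['c', 'a', 'd', 'e']
'e': index 3 in ['c', 'a', 'd', 'e'] -> ['e', 'c', 'a', 'd']


Output: [3, 1, 0, 0, 2, 0, 3, 0, 2, 0, 2, 3]


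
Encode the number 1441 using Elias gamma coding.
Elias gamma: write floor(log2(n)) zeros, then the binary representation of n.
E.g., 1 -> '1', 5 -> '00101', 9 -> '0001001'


num_bits = floor(log2(1441)) + 1 = 11
leading_zeros = num_bits - 1 = 10
binary(1441) = 10110100001

Elias gamma(1441) = '0000000000' + '10110100001' = 000000000010110100001 (21 bits)


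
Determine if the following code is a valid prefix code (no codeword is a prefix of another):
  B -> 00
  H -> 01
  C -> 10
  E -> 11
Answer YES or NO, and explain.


Checking each pair (does one codeword prefix another?):
  B='00' vs H='01': no prefix
  B='00' vs C='10': no prefix
  B='00' vs E='11': no prefix
  H='01' vs B='00': no prefix
  H='01' vs C='10': no prefix
  H='01' vs E='11': no prefix
  C='10' vs B='00': no prefix
  C='10' vs H='01': no prefix
  C='10' vs E='11': no prefix
  E='11' vs B='00': no prefix
  E='11' vs H='01': no prefix
  E='11' vs C='10': no prefix
No violation found over all pairs.

YES -- this is a valid prefix code. No codeword is a prefix of any other codeword.


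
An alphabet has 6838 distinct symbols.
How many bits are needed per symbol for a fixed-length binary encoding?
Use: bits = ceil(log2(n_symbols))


log2(6838) = 12.7394
Bracket: 2^12 = 4096 < 6838 <= 2^13 = 8192
So ceil(log2(6838)) = 13

bits = ceil(log2(6838)) = ceil(12.7394) = 13 bits


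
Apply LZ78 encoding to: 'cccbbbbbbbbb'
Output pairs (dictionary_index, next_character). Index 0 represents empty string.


LZ78 encoding steps:
Dictionary: {0: ''}
Step 1: w='' (idx 0), next='c' -> output (0, 'c'), add 'c' as idx 1
Step 2: w='c' (idx 1), next='c' -> output (1, 'c'), add 'cc' as idx 2
Step 3: w='' (idx 0), next='b' -> output (0, 'b'), add 'b' as idx 3
Step 4: w='b' (idx 3), next='b' -> output (3, 'b'), add 'bb' as idx 4
Step 5: w='bb' (idx 4), next='b' -> output (4, 'b'), add 'bbb' as idx 5
Step 6: w='bbb' (idx 5), end of input -> output (5, '')


Encoded: [(0, 'c'), (1, 'c'), (0, 'b'), (3, 'b'), (4, 'b'), (5, '')]


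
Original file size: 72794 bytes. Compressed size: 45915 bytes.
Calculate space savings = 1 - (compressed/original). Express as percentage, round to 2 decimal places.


ratio = compressed/original = 45915/72794 = 0.630753
savings = 1 - ratio = 1 - 0.630753 = 0.369247
as a percentage: 0.369247 * 100 = 36.92%

Space savings = 1 - 45915/72794 = 36.92%


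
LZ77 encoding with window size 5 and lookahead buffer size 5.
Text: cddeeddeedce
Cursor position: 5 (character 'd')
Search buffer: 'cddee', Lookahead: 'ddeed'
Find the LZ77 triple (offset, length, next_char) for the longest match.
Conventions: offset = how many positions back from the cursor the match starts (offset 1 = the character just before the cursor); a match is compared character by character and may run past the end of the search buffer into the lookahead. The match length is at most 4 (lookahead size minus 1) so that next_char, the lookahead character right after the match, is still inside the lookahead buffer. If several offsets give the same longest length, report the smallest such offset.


Try each offset into the search buffer:
  offset=1 (pos 4, char 'e'): match length 0
  offset=2 (pos 3, char 'e'): match length 0
  offset=3 (pos 2, char 'd'): match length 1
  offset=4 (pos 1, char 'd'): match length 4
  offset=5 (pos 0, char 'c'): match length 0
Longest match has length 4 at offset 4.
next_char = character at position 5 + 4 = 9 -> 'd'

Best match: offset=4, length=4 (matching 'ddee' starting at position 1)
LZ77 triple: (4, 4, 'd')


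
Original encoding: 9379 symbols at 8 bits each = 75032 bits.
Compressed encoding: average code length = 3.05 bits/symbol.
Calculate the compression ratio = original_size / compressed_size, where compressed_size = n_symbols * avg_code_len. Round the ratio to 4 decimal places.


original_size = n_symbols * orig_bits = 9379 * 8 = 75032 bits
compressed_size = n_symbols * avg_code_len = 9379 * 3.05 = 28605.95 bits
ratio = original_size / compressed_size = 75032 / 28605.95 = 2.623

Compression ratio = 2.623


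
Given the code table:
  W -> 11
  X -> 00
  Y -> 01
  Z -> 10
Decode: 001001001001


Decoding:
00 -> X
10 -> Z
01 -> Y
00 -> X
10 -> Z
01 -> Y


Result: XZYXZY


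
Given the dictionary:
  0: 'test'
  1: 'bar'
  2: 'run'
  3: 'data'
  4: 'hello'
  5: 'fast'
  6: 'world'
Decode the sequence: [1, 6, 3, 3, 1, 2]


Look up each index in the dictionary:
  1 -> 'bar'
  6 -> 'world'
  3 -> 'data'
  3 -> 'data'
  1 -> 'bar'
  2 -> 'run'

Decoded: "bar world data data bar run"


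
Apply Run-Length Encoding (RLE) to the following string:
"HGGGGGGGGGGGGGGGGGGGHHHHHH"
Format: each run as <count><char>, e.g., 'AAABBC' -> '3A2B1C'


Scanning runs left to right:
  i=0: run of 'H' x 1 -> '1H'
  i=1: run of 'G' x 19 -> '19G'
  i=20: run of 'H' x 6 -> '6H'

RLE = 1H19G6H


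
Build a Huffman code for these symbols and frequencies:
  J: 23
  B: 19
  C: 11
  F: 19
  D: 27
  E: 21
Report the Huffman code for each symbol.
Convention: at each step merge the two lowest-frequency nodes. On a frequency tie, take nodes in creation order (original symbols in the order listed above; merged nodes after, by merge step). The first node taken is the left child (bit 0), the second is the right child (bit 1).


Huffman tree construction:
Step 1: Merge C(11) + B(19) = 30
Step 2: Merge F(19) + E(21) = 40
Step 3: Merge J(23) + D(27) = 50
Step 4: Merge (C+B)(30) + (F+E)(40) = 70
Step 5: Merge (J+D)(50) + ((C+B)+(F+E))(70) = 120
Read each symbol's code off the tree from the root (left child = 0, right child = 1).

Codes:
  J: 00 (length 2)
  B: 101 (length 3)
  C: 100 (length 3)
  F: 110 (length 3)
  D: 01 (length 2)
  E: 111 (length 3)
Average code length: 310/120 = 2.5833 bits/symbol


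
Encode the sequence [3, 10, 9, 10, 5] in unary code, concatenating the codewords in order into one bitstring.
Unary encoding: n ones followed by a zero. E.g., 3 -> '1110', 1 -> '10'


Encode each number as n ones followed by a terminating 0:
  3 -> 1110 (4 bits)
  10 -> 11111111110 (11 bits)
  9 -> 1111111110 (10 bits)
  10 -> 11111111110 (11 bits)
  5 -> 111110 (6 bits)
Total length = 4 + 11 + 10 + 11 + 6 = 42 bits.

Unary([3, 10, 9, 10, 5]) = 111011111111110111111111011111111110111110 (42 bits)


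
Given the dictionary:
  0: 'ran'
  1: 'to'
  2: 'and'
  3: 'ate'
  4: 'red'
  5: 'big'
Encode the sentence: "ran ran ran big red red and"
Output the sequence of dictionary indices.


Look up each word in the dictionary:
  'ran' -> 0
  'ran' -> 0
  'ran' -> 0
  'big' -> 5
  'red' -> 4
  'red' -> 4
  'and' -> 2

Encoded: [0, 0, 0, 5, 4, 4, 2]


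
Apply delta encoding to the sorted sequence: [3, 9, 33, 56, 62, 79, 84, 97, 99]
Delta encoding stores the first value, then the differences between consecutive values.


First value: 3
Deltas:
  9 - 3 = 6
  33 - 9 = 24
  56 - 33 = 23
  62 - 56 = 6
  79 - 62 = 17
  84 - 79 = 5
  97 - 84 = 13
  99 - 97 = 2


Delta encoded: [3, 6, 24, 23, 6, 17, 5, 13, 2]


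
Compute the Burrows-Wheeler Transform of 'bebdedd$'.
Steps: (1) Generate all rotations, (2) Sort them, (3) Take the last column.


Rotations (sorted):
  0: $bebdedd -> last char: d
  1: bdedd$be -> last char: e
  2: bebdedd$ -> last char: $
  3: d$bebded -> last char: d
  4: dd$bebde -> last char: e
  5: dedd$beb -> last char: b
  6: ebdedd$b -> last char: b
  7: edd$bebd -> last char: d


BWT = de$debbd


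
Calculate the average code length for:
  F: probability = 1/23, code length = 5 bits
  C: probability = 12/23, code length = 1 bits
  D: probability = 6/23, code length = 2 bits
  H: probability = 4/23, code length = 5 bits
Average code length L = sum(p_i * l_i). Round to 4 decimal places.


Weighted contributions p_i * l_i:
  F: (1/23) * 5 = 5/23
  C: (12/23) * 1 = 12/23
  D: (6/23) * 2 = 12/23
  H: (4/23) * 5 = 20/23
Sum = (5 + 12 + 12 + 20)/23 = 49/23

L = 49/23 = 2.1304 bits/symbol


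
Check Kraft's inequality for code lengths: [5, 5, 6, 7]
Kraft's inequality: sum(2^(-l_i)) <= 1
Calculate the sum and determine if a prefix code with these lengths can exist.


Sum = 2^(-5) + 2^(-5) + 2^(-6) + 2^(-7)
    = 0.03125 + 0.03125 + 0.015625 + 0.0078125
    = 11/128 = 0.0859375
Since 0.0859375 <= 1, Kraft's inequality IS satisfied.
A prefix code with these lengths CAN exist.

Kraft sum = 0.0859375. Satisfied.


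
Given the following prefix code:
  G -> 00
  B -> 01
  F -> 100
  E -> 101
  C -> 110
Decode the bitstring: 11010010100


Decoding step by step:
Bits 110 -> C
Bits 100 -> F
Bits 101 -> E
Bits 00 -> G


Decoded message: CFEG


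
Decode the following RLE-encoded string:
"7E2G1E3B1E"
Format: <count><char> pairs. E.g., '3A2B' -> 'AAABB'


Expanding each <count><char> pair:
  7E -> 'EEEEEEE'
  2G -> 'GG'
  1E -> 'E'
  3B -> 'BBB'
  1E -> 'E'

Decoded = EEEEEEEGGEBBBE


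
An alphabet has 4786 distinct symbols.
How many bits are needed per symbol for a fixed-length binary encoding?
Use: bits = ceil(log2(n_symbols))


log2(4786) = 12.2246
Bracket: 2^12 = 4096 < 4786 <= 2^13 = 8192
So ceil(log2(4786)) = 13

bits = ceil(log2(4786)) = ceil(12.2246) = 13 bits


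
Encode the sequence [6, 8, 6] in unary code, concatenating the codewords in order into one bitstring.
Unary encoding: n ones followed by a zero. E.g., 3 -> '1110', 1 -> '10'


Encode each number as n ones followed by a terminating 0:
  6 -> 1111110 (7 bits)
  8 -> 111111110 (9 bits)
  6 -> 1111110 (7 bits)
Total length = 7 + 9 + 7 = 23 bits.

Unary([6, 8, 6]) = 11111101111111101111110 (23 bits)


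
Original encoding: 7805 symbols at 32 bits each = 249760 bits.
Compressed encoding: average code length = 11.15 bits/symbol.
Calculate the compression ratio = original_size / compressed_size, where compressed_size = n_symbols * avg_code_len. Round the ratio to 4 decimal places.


original_size = n_symbols * orig_bits = 7805 * 32 = 249760 bits
compressed_size = n_symbols * avg_code_len = 7805 * 11.15 = 87025.75 bits
ratio = original_size / compressed_size = 249760 / 87025.75 = 2.87

Compression ratio = 2.87


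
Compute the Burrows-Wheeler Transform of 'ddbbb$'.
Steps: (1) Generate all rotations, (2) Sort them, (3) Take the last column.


Rotations (sorted):
  0: $ddbbb -> last char: b
  1: b$ddbb -> last char: b
  2: bb$ddb -> last char: b
  3: bbb$dd -> last char: d
  4: dbbb$d -> last char: d
  5: ddbbb$ -> last char: $


BWT = bbbdd$


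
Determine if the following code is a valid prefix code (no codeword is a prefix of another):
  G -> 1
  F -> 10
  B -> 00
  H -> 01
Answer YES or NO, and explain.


Checking each pair (does one codeword prefix another?):
  G='1' vs F='10': prefix -- VIOLATION

NO -- this is NOT a valid prefix code. G (1) is a prefix of F (10).


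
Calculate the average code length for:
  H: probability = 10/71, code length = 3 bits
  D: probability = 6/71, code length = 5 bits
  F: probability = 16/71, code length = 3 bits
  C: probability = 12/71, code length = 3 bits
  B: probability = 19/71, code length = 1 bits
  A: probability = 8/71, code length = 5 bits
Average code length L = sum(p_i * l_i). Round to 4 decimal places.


Weighted contributions p_i * l_i:
  H: (10/71) * 3 = 30/71
  D: (6/71) * 5 = 30/71
  F: (16/71) * 3 = 48/71
  C: (12/71) * 3 = 36/71
  B: (19/71) * 1 = 19/71
  A: (8/71) * 5 = 40/71
Sum = (30 + 30 + 48 + 36 + 19 + 40)/71 = 203/71

L = 203/71 = 2.8592 bits/symbol
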